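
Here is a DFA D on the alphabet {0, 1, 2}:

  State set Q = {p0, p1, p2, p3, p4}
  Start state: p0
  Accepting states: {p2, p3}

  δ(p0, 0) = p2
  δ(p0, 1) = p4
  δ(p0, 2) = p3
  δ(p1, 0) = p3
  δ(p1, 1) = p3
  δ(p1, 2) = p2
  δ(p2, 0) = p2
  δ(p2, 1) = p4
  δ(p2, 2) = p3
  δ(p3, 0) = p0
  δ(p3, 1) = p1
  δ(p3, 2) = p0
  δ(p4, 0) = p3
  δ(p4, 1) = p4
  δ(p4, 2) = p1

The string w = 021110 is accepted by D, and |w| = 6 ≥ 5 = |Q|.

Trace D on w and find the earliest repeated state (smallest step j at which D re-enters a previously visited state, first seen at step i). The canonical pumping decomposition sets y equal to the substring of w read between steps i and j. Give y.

Run of D on w = 0 2 1 1 1 0:
  step 0: p0  (start)
  step 1: p2  (read 0: p0→p2)
  step 2: p3  (read 2: p2→p3)
  step 3: p1  (read 1: p3→p1)
  step 4: p3  (read 1: p1→p3)   ← first repeat (p3 seen earlier)
  step 5: p1  (read 1: p3→p1)
  step 6: p3  (read 0: p1→p3)

So i = 2, j = 4, giving x = w[0:2] = 02, y = w[2:4] = 11, z = w[4:6] = 10.
Check: |xy| = 4 ≤ 5 and |y| = 2 ≥ 1. Reading y takes D from p3 back to p3, so every xyⁱz is accepted.
With |Q| = 5, pigeonhole forces a state repeat no later than step 5; the substring read between the first and second visits to that state can be pumped.

11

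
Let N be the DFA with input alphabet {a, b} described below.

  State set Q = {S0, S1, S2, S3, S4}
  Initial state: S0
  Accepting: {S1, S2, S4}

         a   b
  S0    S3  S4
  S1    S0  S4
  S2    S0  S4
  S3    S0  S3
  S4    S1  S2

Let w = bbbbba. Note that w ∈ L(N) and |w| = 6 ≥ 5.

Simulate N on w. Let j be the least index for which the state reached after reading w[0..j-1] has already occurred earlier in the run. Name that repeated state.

State sequence: S0 -b-> S4 -b-> S2 -b-> S4 -b-> S2 -b-> S4 -a-> S1
First repeat at step 3: S4 was already visited.

The earliest repeat is at step j = 3: N is in S4, which it already visited at step i = 1.

S4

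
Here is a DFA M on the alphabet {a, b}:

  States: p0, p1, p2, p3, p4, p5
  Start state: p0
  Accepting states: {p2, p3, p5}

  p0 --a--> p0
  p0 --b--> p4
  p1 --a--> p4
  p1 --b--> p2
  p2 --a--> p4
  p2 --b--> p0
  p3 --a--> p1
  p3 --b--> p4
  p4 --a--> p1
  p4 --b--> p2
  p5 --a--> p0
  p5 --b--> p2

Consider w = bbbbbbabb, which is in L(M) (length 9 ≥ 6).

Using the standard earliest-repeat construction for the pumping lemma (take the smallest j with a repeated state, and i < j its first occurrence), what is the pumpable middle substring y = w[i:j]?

bbb

Run of M on w = b b b b b b a b b:
  step 0: p0  (start)
  step 1: p4  (read b: p0→p4)
  step 2: p2  (read b: p4→p2)
  step 3: p0  (read b: p2→p0)   ← first repeat (p0 seen earlier)
  step 4: p4  (read b: p0→p4)
  step 5: p2  (read b: p4→p2)
  step 6: p0  (read b: p2→p0)
  step 7: p0  (read a: p0→p0)
  step 8: p4  (read b: p0→p4)
  step 9: p2  (read b: p4→p2)

So i = 0, j = 3, giving x = w[0:0] = ε, y = w[0:3] = bbb, z = w[3:9] = bbbabb.
Check: |xy| = 3 ≤ 6 and |y| = 3 ≥ 1. Reading y takes M from p0 back to p0, so every xyⁱz is accepted.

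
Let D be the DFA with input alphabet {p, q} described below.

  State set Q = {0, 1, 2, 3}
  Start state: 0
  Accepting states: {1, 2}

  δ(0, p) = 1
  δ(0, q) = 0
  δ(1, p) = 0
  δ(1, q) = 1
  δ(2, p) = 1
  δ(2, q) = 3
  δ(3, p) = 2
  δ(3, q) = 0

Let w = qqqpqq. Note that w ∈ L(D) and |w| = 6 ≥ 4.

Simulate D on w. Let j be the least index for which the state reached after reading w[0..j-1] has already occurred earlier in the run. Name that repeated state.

0

Run of D on w = q q q p q q:
  step 0: 0  (start)
  step 1: 0  (read q: 0→0)   ← first repeat (0 seen earlier)
  step 2: 0  (read q: 0→0)
  step 3: 0  (read q: 0→0)
  step 4: 1  (read p: 0→1)
  step 5: 1  (read q: 1→1)
  step 6: 1  (read q: 1→1)

The earliest repeat is at step j = 1: D is in 0, which it already visited at step i = 0.
With |Q| = 4, pigeonhole forces a state repeat no later than step 4; the substring read between the first and second visits to that state can be pumped.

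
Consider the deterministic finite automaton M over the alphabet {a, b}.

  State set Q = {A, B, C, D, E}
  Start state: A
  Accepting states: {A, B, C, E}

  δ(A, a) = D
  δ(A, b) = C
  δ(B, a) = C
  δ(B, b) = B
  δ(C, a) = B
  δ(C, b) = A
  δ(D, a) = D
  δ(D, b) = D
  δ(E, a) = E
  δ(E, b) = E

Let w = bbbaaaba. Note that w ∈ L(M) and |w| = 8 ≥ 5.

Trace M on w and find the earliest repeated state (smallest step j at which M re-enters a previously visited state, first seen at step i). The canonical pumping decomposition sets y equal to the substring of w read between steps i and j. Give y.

bb

Run of M on w = b b b a a a b a:
  step 0: A  (start)
  step 1: C  (read b: A→C)
  step 2: A  (read b: C→A)   ← first repeat (A seen earlier)
  step 3: C  (read b: A→C)
  step 4: B  (read a: C→B)
  step 5: C  (read a: B→C)
  step 6: B  (read a: C→B)
  step 7: B  (read b: B→B)
  step 8: C  (read a: B→C)

So i = 0, j = 2, giving x = w[0:0] = ε, y = w[0:2] = bb, z = w[2:8] = baaaba.
Check: |xy| = 2 ≤ 5 and |y| = 2 ≥ 1. Reading y takes M from A back to A, so every xyⁱz is accepted.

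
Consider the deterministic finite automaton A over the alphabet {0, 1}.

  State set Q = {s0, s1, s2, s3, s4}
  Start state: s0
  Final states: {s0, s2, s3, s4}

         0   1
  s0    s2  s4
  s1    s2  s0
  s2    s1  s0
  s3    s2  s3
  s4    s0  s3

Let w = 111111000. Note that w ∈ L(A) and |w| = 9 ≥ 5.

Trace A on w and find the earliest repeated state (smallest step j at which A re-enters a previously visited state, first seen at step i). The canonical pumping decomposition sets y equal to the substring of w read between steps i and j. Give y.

1

State sequence: s0 -1-> s4 -1-> s3 -1-> s3 -1-> s3 -1-> s3 -1-> s3 -0-> s2 -0-> s1 -0-> s2
First repeat at step 3: s3 was already visited.

So i = 2, j = 3, giving x = w[0:2] = 11, y = w[2:3] = 1, z = w[3:9] = 111000.
Check: |xy| = 3 ≤ 5 and |y| = 1 ≥ 1. Reading y takes A from s3 back to s3, so every xyⁱz is accepted.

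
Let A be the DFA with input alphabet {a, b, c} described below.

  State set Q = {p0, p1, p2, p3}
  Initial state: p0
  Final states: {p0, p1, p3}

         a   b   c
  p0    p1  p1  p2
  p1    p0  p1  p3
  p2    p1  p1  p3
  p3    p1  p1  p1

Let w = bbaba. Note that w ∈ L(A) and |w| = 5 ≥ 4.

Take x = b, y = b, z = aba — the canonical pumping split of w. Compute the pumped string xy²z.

bbbaba

xy^2z = b·b·b·aba = bbbaba.
Reading y = b takes A from p1 back to p1, so after x·y·y the machine is still in p1, and z then leads to the accepting state p0. Hence bbbaba ∈ L(A).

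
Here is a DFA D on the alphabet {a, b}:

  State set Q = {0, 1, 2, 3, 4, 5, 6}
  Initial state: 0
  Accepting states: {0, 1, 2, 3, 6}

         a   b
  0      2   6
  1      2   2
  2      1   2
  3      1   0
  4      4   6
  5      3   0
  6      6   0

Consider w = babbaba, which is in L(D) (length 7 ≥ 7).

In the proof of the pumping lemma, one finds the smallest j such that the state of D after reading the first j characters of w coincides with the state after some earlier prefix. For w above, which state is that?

Run of D on w = b a b b a b a:
  step 0: 0  (start)
  step 1: 6  (read b: 0→6)
  step 2: 6  (read a: 6→6)   ← first repeat (6 seen earlier)
  step 3: 0  (read b: 6→0)
  step 4: 6  (read b: 0→6)
  step 5: 6  (read a: 6→6)
  step 6: 0  (read b: 6→0)
  step 7: 2  (read a: 0→2)

The earliest repeat is at step j = 2: D is in 6, which it already visited at step i = 1.
Pumping length from the standard proof: p = 7 (the number of states). The repeated state found above gives |xy| = j ≤ 7 and |y| = j − i ≥ 1.

6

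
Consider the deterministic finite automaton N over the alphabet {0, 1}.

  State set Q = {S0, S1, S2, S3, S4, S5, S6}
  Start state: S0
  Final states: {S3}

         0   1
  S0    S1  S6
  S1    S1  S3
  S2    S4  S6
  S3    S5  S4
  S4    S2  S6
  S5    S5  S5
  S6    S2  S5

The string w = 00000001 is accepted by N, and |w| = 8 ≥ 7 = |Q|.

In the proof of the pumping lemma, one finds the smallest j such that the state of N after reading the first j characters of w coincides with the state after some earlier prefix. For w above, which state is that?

State sequence: S0 -0-> S1 -0-> S1 -0-> S1 -0-> S1 -0-> S1 -0-> S1 -0-> S1 -1-> S3
First repeat at step 2: S1 was already visited.

The earliest repeat is at step j = 2: N is in S1, which it already visited at step i = 1.

S1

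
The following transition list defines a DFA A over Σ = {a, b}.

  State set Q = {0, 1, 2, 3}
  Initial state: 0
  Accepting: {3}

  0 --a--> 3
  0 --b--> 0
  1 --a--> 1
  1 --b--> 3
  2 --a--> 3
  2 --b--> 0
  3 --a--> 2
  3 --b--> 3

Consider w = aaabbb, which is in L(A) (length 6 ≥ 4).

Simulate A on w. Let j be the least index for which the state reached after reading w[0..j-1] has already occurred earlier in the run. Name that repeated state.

3

State sequence: 0 -a-> 3 -a-> 2 -a-> 3 -b-> 3 -b-> 3 -b-> 3
First repeat at step 3: 3 was already visited.

The earliest repeat is at step j = 3: A is in 3, which it already visited at step i = 1.
With |Q| = 4, pigeonhole forces a state repeat no later than step 4; the substring read between the first and second visits to that state can be pumped.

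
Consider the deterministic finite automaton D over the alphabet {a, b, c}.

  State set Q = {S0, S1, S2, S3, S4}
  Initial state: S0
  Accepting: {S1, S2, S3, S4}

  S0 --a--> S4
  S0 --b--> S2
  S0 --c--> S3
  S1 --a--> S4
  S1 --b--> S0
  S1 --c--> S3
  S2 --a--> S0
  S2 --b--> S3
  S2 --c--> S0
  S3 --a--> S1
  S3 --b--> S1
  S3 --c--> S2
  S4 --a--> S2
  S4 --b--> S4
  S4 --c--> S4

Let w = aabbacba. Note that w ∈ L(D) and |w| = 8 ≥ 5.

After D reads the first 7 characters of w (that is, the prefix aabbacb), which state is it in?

S4

Run of D on the first 7 characters of w = a a b b a c b:
  step 0: S0  (start)
  step 1: S4  (read a: S0→S4)
  step 2: S2  (read a: S4→S2)
  step 3: S3  (read b: S2→S3)
  step 4: S1  (read b: S3→S1)
  step 5: S4  (read a: S1→S4)
  step 6: S4  (read c: S4→S4)
  step 7: S4  (read b: S4→S4)

After reading 7 characters, D is in state S4.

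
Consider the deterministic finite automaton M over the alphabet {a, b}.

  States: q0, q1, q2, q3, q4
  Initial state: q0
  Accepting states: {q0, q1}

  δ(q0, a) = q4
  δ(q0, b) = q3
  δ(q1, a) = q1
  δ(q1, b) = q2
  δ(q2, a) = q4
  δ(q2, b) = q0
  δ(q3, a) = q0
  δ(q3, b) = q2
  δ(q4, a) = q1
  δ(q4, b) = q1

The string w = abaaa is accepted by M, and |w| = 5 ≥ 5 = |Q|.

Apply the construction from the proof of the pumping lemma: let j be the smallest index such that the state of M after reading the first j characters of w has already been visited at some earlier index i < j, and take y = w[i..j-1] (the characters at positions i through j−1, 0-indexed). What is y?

State sequence: q0 -a-> q4 -b-> q1 -a-> q1 -a-> q1 -a-> q1
First repeat at step 3: q1 was already visited.

So i = 2, j = 3, giving x = w[0:2] = ab, y = w[2:3] = a, z = w[3:5] = aa.
Check: |xy| = 3 ≤ 5 and |y| = 1 ≥ 1. Reading y takes M from q1 back to q1, so every xyⁱz is accepted.
With |Q| = 5, pigeonhole forces a state repeat no later than step 5; the substring read between the first and second visits to that state can be pumped.

a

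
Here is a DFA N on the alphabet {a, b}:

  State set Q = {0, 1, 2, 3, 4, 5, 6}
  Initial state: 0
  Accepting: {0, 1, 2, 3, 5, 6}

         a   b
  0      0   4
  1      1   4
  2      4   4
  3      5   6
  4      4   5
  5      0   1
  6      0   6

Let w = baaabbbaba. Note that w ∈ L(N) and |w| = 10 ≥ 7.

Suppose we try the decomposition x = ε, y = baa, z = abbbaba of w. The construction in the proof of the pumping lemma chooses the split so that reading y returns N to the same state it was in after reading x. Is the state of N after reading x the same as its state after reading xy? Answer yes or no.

no

State sequence: 0 -b-> 4 -a-> 4 -a-> 4

After x (step 0): 0. After xy (step 3): 4.
They differ (0 ≠ 4), so y is not a cycle from the state after x; this split is not the one the pumping-lemma construction produces, and pumping y need not keep the string in L(N).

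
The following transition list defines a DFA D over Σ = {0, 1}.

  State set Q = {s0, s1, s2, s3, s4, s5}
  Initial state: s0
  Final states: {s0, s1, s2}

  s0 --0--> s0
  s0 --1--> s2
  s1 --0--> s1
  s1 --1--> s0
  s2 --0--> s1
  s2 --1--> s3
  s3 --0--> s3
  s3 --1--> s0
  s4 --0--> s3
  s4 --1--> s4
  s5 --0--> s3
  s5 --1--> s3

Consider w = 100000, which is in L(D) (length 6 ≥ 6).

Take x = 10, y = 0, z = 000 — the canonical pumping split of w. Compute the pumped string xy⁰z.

10000

xy⁰z = xz = 10·000 = 10000.
Reading y = 0 takes D from s1 back to s1, so after x the machine is still in s1, and z then leads to the accepting state s1. Hence 10000 ∈ L(D).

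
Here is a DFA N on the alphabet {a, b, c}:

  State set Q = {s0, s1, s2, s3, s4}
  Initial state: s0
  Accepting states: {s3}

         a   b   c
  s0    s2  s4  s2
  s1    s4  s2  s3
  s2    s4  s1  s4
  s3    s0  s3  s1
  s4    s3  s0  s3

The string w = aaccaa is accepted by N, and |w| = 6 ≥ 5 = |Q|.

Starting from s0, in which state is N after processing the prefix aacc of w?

s1

Run of N on the first 4 characters of w = a a c c:
  step 0: s0  (start)
  step 1: s2  (read a: s0→s2)
  step 2: s4  (read a: s2→s4)
  step 3: s3  (read c: s4→s3)
  step 4: s1  (read c: s3→s1)

After reading 4 characters, N is in state s1.
(This kind of state-tracing is the core of the pumping-lemma construction: with 5 states, pigeonhole forces a repeat within the first 5 steps.)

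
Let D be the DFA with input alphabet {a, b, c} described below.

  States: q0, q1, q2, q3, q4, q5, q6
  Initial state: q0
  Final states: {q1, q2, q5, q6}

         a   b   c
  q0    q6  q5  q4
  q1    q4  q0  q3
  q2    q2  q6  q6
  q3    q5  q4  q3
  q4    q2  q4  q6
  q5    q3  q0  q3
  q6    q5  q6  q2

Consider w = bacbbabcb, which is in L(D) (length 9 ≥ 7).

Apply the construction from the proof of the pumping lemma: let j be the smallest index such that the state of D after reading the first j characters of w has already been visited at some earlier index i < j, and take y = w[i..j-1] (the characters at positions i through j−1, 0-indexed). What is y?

Run of D on w = b a c b b a b c b:
  step 0: q0  (start)
  step 1: q5  (read b: q0→q5)
  step 2: q3  (read a: q5→q3)
  step 3: q3  (read c: q3→q3)   ← first repeat (q3 seen earlier)
  step 4: q4  (read b: q3→q4)
  step 5: q4  (read b: q4→q4)
  step 6: q2  (read a: q4→q2)
  step 7: q6  (read b: q2→q6)
  step 8: q2  (read c: q6→q2)
  step 9: q6  (read b: q2→q6)

So i = 2, j = 3, giving x = w[0:2] = ba, y = w[2:3] = c, z = w[3:9] = bbabcb.
Check: |xy| = 3 ≤ 7 and |y| = 1 ≥ 1. Reading y takes D from q3 back to q3, so every xyⁱz is accepted.

c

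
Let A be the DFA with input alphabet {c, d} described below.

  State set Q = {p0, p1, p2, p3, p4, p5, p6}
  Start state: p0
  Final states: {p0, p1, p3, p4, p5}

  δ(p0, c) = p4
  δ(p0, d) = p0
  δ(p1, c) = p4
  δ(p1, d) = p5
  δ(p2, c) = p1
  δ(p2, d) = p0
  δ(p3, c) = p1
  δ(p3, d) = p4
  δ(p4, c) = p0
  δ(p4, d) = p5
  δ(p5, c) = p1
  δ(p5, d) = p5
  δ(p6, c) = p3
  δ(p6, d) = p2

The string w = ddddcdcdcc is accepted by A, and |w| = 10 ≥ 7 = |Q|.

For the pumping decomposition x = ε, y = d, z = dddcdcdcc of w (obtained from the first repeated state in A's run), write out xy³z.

xy^3z = ε·d·d·d·dddcdcdcc = ddddddcdcdcc.
Reading y = d takes A from p0 back to p0, so after x·y·y·y the machine is still in p0, and z then leads to the accepting state p4. Hence ddddddcdcdcc ∈ L(A).

ddddddcdcdcc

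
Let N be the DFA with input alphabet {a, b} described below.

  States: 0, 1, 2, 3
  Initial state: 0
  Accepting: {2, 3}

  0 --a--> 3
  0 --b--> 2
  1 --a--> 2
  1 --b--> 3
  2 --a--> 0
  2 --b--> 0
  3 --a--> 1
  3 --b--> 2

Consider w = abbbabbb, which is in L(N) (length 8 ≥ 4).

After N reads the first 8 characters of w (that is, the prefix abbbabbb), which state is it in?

State sequence: 0 -a-> 3 -b-> 2 -b-> 0 -b-> 2 -a-> 0 -b-> 2 -b-> 0 -b-> 2

After reading 8 characters, N is in state 2.
(This kind of state-tracing is the core of the pumping-lemma construction: with 4 states, pigeonhole forces a repeat within the first 4 steps.)

2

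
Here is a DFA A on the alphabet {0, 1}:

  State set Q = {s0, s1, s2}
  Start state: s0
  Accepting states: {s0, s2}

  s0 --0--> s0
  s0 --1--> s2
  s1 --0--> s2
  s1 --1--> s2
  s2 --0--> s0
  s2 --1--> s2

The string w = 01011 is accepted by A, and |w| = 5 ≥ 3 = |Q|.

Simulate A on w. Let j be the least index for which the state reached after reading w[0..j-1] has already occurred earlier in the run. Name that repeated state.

State sequence: s0 -0-> s0 -1-> s2 -0-> s0 -1-> s2 -1-> s2
First repeat at step 1: s0 was already visited.

The earliest repeat is at step j = 1: A is in s0, which it already visited at step i = 0.
With |Q| = 3, pigeonhole forces a state repeat no later than step 3; the substring read between the first and second visits to that state can be pumped.

s0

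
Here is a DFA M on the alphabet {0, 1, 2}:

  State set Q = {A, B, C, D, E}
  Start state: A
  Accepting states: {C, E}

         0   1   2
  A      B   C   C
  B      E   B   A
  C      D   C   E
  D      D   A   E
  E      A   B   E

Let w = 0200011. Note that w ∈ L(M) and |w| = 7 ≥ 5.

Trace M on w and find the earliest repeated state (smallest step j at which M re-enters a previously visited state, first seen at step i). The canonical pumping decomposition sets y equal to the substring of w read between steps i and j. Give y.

02

State sequence: A -0-> B -2-> A -0-> B -0-> E -0-> A -1-> C -1-> C
First repeat at step 2: A was already visited.

So i = 0, j = 2, giving x = w[0:0] = ε, y = w[0:2] = 02, z = w[2:7] = 00011.
Check: |xy| = 2 ≤ 5 and |y| = 2 ≥ 1. Reading y takes M from A back to A, so every xyⁱz is accepted.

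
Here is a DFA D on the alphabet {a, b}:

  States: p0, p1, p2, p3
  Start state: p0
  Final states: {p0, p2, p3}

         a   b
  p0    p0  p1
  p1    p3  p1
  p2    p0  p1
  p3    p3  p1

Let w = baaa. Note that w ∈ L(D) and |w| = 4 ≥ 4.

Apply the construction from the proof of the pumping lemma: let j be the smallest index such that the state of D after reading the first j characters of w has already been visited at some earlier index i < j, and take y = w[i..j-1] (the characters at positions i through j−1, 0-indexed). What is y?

a

State sequence: p0 -b-> p1 -a-> p3 -a-> p3 -a-> p3
First repeat at step 3: p3 was already visited.

So i = 2, j = 3, giving x = w[0:2] = ba, y = w[2:3] = a, z = w[3:4] = a.
Check: |xy| = 3 ≤ 4 and |y| = 1 ≥ 1. Reading y takes D from p3 back to p3, so every xyⁱz is accepted.
Pumping length from the standard proof: p = 4 (the number of states). The repeated state found above gives |xy| = j ≤ 4 and |y| = j − i ≥ 1.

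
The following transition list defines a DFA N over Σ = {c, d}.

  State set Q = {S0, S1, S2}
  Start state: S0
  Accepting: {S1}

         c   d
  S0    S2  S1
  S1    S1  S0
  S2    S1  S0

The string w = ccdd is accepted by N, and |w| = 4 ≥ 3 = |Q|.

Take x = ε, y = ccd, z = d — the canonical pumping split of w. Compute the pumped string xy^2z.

ccdccdd

xy^2z = ε·ccd·ccd·d = ccdccdd.
Reading y = ccd takes N from S0 back to S0, so after x·y·y the machine is still in S0, and z then leads to the accepting state S1. Hence ccdccdd ∈ L(N).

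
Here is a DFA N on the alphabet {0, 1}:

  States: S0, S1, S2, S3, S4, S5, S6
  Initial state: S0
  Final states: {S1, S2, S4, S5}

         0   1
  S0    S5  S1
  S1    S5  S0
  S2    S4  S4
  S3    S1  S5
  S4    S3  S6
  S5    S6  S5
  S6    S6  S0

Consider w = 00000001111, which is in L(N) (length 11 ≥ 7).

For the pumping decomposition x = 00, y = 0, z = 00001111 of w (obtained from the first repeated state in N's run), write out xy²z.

000000001111

xy^2z = 00·0·0·00001111 = 000000001111.
Reading y = 0 takes N from S6 back to S6, so after x·y·y the machine is still in S6, and z then leads to the accepting state S1. Hence 000000001111 ∈ L(N).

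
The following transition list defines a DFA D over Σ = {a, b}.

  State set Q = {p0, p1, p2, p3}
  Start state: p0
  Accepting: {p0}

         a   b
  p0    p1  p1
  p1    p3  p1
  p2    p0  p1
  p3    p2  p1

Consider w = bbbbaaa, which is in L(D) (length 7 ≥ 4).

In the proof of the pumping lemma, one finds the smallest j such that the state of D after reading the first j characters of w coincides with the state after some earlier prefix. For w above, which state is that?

State sequence: p0 -b-> p1 -b-> p1 -b-> p1 -b-> p1 -a-> p3 -a-> p2 -a-> p0
First repeat at step 2: p1 was already visited.

The earliest repeat is at step j = 2: D is in p1, which it already visited at step i = 1.

p1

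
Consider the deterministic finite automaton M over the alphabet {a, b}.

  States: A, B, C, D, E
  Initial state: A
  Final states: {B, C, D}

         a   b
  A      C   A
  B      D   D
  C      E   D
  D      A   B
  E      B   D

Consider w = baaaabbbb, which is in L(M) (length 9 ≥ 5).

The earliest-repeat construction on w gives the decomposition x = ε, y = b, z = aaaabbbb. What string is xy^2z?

xy^2z = ε·b·b·aaaabbbb = bbaaaabbbb.
Reading y = b takes M from A back to A, so after x·y·y the machine is still in A, and z then leads to the accepting state D. Hence bbaaaabbbb ∈ L(M).

bbaaaabbbb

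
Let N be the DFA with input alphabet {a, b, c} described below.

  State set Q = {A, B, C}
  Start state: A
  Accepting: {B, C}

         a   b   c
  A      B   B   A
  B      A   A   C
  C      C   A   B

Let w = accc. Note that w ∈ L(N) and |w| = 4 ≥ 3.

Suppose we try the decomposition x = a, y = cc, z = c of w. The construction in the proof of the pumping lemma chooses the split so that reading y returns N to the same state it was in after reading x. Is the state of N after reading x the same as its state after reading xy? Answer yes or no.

State sequence: A -a-> B -c-> C -c-> B

After x (step 1): B. After xy (step 3): B.
They match, so y = cc drives N around a cycle from B back to itself; pumping y any number of times keeps N in B before reading z, and xyⁱz ∈ L(N) for every i ≥ 0.

yes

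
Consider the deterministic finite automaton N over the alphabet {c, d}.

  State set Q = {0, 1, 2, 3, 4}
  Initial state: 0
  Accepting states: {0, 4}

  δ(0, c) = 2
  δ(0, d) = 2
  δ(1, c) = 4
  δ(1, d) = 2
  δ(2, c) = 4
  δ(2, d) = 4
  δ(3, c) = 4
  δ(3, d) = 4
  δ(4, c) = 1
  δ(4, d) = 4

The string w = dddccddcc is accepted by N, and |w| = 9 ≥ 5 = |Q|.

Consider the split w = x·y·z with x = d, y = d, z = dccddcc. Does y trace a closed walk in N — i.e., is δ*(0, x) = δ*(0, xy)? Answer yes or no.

State sequence: 0 -d-> 2 -d-> 4

After x (step 1): 2. After xy (step 2): 4.
They differ (2 ≠ 4), so y is not a cycle from the state after x; this split is not the one the pumping-lemma construction produces, and pumping y need not keep the string in L(N).

no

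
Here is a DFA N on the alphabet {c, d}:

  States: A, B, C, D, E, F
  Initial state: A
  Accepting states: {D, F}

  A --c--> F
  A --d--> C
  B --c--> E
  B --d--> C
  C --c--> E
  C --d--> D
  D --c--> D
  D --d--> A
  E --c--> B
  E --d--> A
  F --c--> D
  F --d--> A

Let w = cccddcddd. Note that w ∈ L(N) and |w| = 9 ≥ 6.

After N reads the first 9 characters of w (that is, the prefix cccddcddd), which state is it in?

State sequence: A -c-> F -c-> D -c-> D -d-> A -d-> C -c-> E -d-> A -d-> C -d-> D

After reading 9 characters, N is in state D.
(This kind of state-tracing is the core of the pumping-lemma construction: with 6 states, pigeonhole forces a repeat within the first 6 steps.)

D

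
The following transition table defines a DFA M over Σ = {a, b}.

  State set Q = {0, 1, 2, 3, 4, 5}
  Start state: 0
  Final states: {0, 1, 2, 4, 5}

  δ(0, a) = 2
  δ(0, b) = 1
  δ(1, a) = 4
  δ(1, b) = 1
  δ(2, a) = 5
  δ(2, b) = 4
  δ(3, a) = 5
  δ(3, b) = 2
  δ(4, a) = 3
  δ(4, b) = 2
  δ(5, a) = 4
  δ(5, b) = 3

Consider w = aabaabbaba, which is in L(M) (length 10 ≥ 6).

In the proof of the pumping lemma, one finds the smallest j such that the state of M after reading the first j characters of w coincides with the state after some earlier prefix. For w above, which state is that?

5

State sequence: 0 -a-> 2 -a-> 5 -b-> 3 -a-> 5 -a-> 4 -b-> 2 -b-> 4 -a-> 3 -b-> 2 -a-> 5
First repeat at step 4: 5 was already visited.

The earliest repeat is at step j = 4: M is in 5, which it already visited at step i = 2.
Pumping length from the standard proof: p = 6 (the number of states). The repeated state found above gives |xy| = j ≤ 6 and |y| = j − i ≥ 1.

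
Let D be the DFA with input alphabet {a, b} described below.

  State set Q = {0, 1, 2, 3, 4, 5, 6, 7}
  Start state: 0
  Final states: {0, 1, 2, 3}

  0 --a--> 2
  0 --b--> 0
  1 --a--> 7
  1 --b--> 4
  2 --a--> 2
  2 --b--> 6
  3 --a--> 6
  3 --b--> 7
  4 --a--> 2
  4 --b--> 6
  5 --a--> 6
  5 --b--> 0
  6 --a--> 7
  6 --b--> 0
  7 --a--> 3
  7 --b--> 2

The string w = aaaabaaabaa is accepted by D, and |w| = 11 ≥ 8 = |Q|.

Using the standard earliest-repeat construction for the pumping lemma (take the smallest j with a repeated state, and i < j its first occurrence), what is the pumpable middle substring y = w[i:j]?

a

State sequence: 0 -a-> 2 -a-> 2 -a-> 2 -a-> 2 -b-> 6 -a-> 7 -a-> 3 -a-> 6 -b-> 0 -a-> 2 -a-> 2
First repeat at step 2: 2 was already visited.

So i = 1, j = 2, giving x = w[0:1] = a, y = w[1:2] = a, z = w[2:11] = aabaaabaa.
Check: |xy| = 2 ≤ 8 and |y| = 1 ≥ 1. Reading y takes D from 2 back to 2, so every xyⁱz is accepted.
With |Q| = 8, pigeonhole forces a state repeat no later than step 8; the substring read between the first and second visits to that state can be pumped.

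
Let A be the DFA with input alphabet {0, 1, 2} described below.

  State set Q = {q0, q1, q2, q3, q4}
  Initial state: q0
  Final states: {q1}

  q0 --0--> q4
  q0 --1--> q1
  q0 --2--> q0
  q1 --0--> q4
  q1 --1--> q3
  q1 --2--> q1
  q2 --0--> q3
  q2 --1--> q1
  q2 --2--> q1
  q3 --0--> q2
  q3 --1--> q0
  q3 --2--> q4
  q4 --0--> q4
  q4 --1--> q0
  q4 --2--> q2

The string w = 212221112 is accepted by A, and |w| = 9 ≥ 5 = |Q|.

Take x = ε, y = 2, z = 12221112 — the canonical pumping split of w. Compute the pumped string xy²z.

2212221112

xy^2z = ε·2·2·12221112 = 2212221112.
Reading y = 2 takes A from q0 back to q0, so after x·y·y the machine is still in q0, and z then leads to the accepting state q1. Hence 2212221112 ∈ L(A).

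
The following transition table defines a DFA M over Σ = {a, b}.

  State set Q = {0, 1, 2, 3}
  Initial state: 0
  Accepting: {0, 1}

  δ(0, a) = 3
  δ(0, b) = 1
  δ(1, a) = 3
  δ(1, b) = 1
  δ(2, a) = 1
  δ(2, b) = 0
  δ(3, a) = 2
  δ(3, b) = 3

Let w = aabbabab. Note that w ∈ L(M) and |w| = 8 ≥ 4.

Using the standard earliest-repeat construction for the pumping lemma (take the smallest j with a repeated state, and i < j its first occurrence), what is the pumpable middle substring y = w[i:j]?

aab

State sequence: 0 -a-> 3 -a-> 2 -b-> 0 -b-> 1 -a-> 3 -b-> 3 -a-> 2 -b-> 0
First repeat at step 3: 0 was already visited.

So i = 0, j = 3, giving x = w[0:0] = ε, y = w[0:3] = aab, z = w[3:8] = babab.
Check: |xy| = 3 ≤ 4 and |y| = 3 ≥ 1. Reading y takes M from 0 back to 0, so every xyⁱz is accepted.
Pumping length from the standard proof: p = 4 (the number of states). The repeated state found above gives |xy| = j ≤ 4 and |y| = j − i ≥ 1.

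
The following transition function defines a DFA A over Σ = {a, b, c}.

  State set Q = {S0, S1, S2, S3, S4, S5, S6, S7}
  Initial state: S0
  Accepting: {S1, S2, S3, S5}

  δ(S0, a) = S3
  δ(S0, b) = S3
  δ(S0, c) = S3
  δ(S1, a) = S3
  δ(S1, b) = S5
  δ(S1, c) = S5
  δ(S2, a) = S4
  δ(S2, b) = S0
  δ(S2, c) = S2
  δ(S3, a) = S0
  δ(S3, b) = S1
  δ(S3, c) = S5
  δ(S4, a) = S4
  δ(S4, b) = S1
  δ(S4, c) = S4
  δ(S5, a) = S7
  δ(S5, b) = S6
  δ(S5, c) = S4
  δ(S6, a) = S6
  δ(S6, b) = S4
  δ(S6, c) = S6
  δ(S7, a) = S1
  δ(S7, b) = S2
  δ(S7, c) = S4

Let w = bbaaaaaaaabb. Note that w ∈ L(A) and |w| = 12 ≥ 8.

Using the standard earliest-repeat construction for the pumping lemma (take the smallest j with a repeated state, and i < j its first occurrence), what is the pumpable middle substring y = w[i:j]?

Run of A on w = b b a a a a a a a a b b:
  step 0: S0  (start)
  step 1: S3  (read b: S0→S3)
  step 2: S1  (read b: S3→S1)
  step 3: S3  (read a: S1→S3)   ← first repeat (S3 seen earlier)
  step 4: S0  (read a: S3→S0)
  step 5: S3  (read a: S0→S3)
  step 6: S0  (read a: S3→S0)
  step 7: S3  (read a: S0→S3)
  step 8: S0  (read a: S3→S0)
  step 9: S3  (read a: S0→S3)
  step 10: S0  (read a: S3→S0)
  step 11: S3  (read b: S0→S3)
  step 12: S1  (read b: S3→S1)

So i = 1, j = 3, giving x = w[0:1] = b, y = w[1:3] = ba, z = w[3:12] = aaaaaaabb.
Check: |xy| = 3 ≤ 8 and |y| = 2 ≥ 1. Reading y takes A from S3 back to S3, so every xyⁱz is accepted.
Pumping length from the standard proof: p = 8 (the number of states). The repeated state found above gives |xy| = j ≤ 8 and |y| = j − i ≥ 1.

ba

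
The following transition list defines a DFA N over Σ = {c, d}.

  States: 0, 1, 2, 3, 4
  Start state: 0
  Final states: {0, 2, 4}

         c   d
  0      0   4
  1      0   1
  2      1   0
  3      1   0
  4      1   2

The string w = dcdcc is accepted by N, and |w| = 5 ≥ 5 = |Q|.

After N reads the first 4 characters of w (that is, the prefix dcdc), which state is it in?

0

State sequence: 0 -d-> 4 -c-> 1 -d-> 1 -c-> 0

After reading 4 characters, N is in state 0.
(This kind of state-tracing is the core of the pumping-lemma construction: with 5 states, pigeonhole forces a repeat within the first 5 steps.)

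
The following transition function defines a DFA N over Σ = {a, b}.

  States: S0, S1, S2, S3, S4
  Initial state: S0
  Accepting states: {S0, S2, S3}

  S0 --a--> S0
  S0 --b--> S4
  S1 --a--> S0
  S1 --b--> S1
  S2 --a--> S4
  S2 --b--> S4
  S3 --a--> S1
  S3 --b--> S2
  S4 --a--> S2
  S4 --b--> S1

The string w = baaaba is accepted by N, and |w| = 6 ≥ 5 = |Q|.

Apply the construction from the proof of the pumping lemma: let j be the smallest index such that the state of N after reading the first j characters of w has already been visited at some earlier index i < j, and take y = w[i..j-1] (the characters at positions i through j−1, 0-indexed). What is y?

Run of N on w = b a a a b a:
  step 0: S0  (start)
  step 1: S4  (read b: S0→S4)
  step 2: S2  (read a: S4→S2)
  step 3: S4  (read a: S2→S4)   ← first repeat (S4 seen earlier)
  step 4: S2  (read a: S4→S2)
  step 5: S4  (read b: S2→S4)
  step 6: S2  (read a: S4→S2)

So i = 1, j = 3, giving x = w[0:1] = b, y = w[1:3] = aa, z = w[3:6] = aba.
Check: |xy| = 3 ≤ 5 and |y| = 2 ≥ 1. Reading y takes N from S4 back to S4, so every xyⁱz is accepted.

aa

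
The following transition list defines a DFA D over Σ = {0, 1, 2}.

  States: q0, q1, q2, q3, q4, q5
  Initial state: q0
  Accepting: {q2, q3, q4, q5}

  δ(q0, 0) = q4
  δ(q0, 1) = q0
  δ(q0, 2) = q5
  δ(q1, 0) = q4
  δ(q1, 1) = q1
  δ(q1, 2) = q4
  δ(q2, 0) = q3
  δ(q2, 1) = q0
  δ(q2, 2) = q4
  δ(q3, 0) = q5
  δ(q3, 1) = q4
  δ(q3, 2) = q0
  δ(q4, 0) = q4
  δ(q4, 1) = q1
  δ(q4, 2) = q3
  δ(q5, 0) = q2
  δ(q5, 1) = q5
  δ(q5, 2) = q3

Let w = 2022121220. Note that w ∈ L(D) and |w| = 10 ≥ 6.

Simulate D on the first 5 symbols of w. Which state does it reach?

q4

Run of D on the first 5 characters of w = 2 0 2 2 1:
  step 0: q0  (start)
  step 1: q5  (read 2: q0→q5)
  step 2: q2  (read 0: q5→q2)
  step 3: q4  (read 2: q2→q4)
  step 4: q3  (read 2: q4→q3)
  step 5: q4  (read 1: q3→q4)

After reading 5 characters, D is in state q4.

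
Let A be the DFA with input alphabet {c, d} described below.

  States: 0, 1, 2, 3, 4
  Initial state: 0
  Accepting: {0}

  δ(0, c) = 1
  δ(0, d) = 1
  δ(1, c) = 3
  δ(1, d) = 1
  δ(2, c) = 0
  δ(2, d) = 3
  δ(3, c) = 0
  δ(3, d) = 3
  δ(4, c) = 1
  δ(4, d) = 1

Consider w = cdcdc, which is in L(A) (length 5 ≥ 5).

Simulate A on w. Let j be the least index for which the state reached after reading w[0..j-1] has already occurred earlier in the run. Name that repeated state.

State sequence: 0 -c-> 1 -d-> 1 -c-> 3 -d-> 3 -c-> 0
First repeat at step 2: 1 was already visited.

The earliest repeat is at step j = 2: A is in 1, which it already visited at step i = 1.
With |Q| = 5, pigeonhole forces a state repeat no later than step 5; the substring read between the first and second visits to that state can be pumped.

1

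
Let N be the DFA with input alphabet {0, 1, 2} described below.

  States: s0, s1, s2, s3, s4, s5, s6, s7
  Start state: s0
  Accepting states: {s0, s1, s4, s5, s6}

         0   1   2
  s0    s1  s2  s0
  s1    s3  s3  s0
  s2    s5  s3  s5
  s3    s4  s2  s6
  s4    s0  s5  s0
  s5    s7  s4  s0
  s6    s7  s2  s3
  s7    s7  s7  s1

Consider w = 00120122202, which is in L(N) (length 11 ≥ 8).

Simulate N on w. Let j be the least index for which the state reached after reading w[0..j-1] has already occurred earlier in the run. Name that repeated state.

s7

Run of N on w = 0 0 1 2 0 1 2 2 2 0 2:
  step 0: s0  (start)
  step 1: s1  (read 0: s0→s1)
  step 2: s3  (read 0: s1→s3)
  step 3: s2  (read 1: s3→s2)
  step 4: s5  (read 2: s2→s5)
  step 5: s7  (read 0: s5→s7)
  step 6: s7  (read 1: s7→s7)   ← first repeat (s7 seen earlier)
  step 7: s1  (read 2: s7→s1)
  step 8: s0  (read 2: s1→s0)
  step 9: s0  (read 2: s0→s0)
  step 10: s1  (read 0: s0→s1)
  step 11: s0  (read 2: s1→s0)

The earliest repeat is at step j = 6: N is in s7, which it already visited at step i = 5.
The DFA has 8 states, so the proof of the pumping lemma guarantees a repeated state among the first 8+1 visited; the segment between the two visits is the pumpable y.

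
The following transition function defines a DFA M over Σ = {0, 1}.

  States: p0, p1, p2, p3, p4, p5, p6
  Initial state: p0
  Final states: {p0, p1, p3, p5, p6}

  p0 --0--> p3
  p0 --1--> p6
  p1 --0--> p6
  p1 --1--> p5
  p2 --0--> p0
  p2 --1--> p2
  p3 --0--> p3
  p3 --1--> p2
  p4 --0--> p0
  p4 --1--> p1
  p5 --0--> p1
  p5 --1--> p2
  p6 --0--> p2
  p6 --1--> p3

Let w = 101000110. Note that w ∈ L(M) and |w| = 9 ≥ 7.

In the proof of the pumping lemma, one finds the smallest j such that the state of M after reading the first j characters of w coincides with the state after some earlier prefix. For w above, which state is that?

p2

State sequence: p0 -1-> p6 -0-> p2 -1-> p2 -0-> p0 -0-> p3 -0-> p3 -1-> p2 -1-> p2 -0-> p0
First repeat at step 3: p2 was already visited.

The earliest repeat is at step j = 3: M is in p2, which it already visited at step i = 2.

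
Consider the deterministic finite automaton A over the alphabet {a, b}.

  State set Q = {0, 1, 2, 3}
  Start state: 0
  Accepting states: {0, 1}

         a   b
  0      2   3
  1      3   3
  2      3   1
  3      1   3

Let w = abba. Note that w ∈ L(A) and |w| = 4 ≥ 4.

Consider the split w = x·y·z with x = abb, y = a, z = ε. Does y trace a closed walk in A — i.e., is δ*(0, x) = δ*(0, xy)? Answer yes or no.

no

Run of A on the first 4 characters of w = a b b a:
  step 0: 0  (start)
  step 1: 2  (read a: 0→2)
  step 2: 1  (read b: 2→1)
  step 3: 3  (read b: 1→3)
  step 4: 1  (read a: 3→1)

After x (step 3): 3. After xy (step 4): 1.
They differ (3 ≠ 1), so y is not a cycle from the state after x; this split is not the one the pumping-lemma construction produces, and pumping y need not keep the string in L(A).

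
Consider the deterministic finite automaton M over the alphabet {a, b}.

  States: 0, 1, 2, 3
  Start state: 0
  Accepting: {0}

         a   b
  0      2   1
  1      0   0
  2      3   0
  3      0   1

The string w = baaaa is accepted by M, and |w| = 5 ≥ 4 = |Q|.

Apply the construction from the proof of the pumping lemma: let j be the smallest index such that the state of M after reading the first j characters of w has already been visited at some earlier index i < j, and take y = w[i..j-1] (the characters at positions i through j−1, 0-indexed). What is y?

State sequence: 0 -b-> 1 -a-> 0 -a-> 2 -a-> 3 -a-> 0
First repeat at step 2: 0 was already visited.

So i = 0, j = 2, giving x = w[0:0] = ε, y = w[0:2] = ba, z = w[2:5] = aaa.
Check: |xy| = 2 ≤ 4 and |y| = 2 ≥ 1. Reading y takes M from 0 back to 0, so every xyⁱz is accepted.
Pumping length from the standard proof: p = 4 (the number of states). The repeated state found above gives |xy| = j ≤ 4 and |y| = j − i ≥ 1.

ba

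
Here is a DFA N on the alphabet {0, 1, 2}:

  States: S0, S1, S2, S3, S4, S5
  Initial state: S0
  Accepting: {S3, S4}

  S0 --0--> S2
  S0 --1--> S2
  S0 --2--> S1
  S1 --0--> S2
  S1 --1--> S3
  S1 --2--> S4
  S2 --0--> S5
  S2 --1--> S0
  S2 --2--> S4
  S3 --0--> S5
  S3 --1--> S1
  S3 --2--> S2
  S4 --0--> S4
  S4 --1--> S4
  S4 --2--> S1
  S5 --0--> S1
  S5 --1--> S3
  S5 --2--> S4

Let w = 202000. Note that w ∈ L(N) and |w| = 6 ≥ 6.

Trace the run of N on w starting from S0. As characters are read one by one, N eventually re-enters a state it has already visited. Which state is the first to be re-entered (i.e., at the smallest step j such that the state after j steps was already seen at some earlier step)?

State sequence: S0 -2-> S1 -0-> S2 -2-> S4 -0-> S4 -0-> S4 -0-> S4
First repeat at step 4: S4 was already visited.

The earliest repeat is at step j = 4: N is in S4, which it already visited at step i = 3.

S4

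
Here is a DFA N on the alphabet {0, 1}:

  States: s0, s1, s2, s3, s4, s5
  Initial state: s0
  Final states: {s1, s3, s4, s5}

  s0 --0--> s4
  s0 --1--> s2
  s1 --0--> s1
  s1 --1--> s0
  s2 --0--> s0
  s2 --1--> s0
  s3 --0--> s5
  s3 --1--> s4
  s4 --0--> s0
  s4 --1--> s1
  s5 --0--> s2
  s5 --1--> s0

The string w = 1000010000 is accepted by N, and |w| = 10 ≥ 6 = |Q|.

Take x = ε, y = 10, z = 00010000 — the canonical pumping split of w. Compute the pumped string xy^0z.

xy⁰z = xz = ε·00010000 = 00010000.
Reading y = 10 takes N from s0 back to s0, so after x the machine is still in s0, and z then leads to the accepting state s1. Hence 00010000 ∈ L(N).

00010000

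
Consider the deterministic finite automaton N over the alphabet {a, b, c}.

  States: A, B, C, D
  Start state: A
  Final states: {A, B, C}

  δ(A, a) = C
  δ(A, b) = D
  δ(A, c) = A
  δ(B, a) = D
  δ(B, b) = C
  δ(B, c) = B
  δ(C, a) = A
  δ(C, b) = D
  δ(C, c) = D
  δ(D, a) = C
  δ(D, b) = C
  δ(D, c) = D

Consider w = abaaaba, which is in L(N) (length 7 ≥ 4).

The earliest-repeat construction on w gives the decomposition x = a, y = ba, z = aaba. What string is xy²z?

xy^2z = a·ba·ba·aaba = ababaaaba.
Reading y = ba takes N from C back to C, so after x·y·y the machine is still in C, and z then leads to the accepting state C. Hence ababaaaba ∈ L(N).

ababaaaba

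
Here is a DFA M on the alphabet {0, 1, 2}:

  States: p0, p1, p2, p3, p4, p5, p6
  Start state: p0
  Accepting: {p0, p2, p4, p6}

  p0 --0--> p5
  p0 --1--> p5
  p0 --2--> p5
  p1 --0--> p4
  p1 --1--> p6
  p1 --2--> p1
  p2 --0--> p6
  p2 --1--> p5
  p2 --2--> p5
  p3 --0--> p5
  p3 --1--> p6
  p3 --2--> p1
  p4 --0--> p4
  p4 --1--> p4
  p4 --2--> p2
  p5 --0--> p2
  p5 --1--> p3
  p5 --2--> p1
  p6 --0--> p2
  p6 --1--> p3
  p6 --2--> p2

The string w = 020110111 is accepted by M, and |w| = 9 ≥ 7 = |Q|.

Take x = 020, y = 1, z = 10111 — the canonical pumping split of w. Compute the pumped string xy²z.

0201110111

xy^2z = 020·1·1·10111 = 0201110111.
Reading y = 1 takes M from p4 back to p4, so after x·y·y the machine is still in p4, and z then leads to the accepting state p4. Hence 0201110111 ∈ L(M).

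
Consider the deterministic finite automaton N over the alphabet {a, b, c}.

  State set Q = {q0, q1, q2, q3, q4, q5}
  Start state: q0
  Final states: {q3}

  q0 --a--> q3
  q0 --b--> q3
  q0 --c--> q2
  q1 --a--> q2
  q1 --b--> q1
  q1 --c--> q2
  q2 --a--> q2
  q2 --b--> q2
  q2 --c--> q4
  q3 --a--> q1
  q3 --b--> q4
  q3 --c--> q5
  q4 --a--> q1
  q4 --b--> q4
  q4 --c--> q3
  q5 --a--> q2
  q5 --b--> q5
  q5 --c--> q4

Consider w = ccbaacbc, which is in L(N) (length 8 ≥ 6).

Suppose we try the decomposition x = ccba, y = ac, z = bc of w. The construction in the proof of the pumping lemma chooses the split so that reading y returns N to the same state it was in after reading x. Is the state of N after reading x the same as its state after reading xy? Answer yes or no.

no

State sequence: q0 -c-> q2 -c-> q4 -b-> q4 -a-> q1 -a-> q2 -c-> q4

After x (step 4): q1. After xy (step 6): q4.
They differ (q1 ≠ q4), so y is not a cycle from the state after x; this split is not the one the pumping-lemma construction produces, and pumping y need not keep the string in L(N).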